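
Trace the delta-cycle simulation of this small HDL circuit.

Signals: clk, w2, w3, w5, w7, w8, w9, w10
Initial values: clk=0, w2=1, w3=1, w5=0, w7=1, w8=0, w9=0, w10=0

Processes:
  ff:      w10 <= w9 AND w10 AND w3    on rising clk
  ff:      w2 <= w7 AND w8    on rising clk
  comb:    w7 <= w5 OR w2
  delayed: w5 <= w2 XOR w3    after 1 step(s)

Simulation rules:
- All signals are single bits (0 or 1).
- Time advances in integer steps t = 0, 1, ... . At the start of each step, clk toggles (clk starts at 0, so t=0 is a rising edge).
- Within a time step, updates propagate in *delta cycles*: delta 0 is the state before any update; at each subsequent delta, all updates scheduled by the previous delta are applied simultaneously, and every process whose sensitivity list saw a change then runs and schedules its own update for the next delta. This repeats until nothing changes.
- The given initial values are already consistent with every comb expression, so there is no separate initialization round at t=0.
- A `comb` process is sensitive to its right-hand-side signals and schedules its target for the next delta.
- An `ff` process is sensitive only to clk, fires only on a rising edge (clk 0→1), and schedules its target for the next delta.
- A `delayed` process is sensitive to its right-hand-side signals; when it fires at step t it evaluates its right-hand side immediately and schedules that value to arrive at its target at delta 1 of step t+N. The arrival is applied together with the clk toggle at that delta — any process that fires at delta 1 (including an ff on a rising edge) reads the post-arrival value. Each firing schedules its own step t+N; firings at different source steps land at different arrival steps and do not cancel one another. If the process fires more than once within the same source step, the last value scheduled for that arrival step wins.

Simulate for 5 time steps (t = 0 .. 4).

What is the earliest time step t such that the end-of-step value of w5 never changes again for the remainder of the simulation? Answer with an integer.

1

t0.Δ0 w2=1 w9=0 w10=0 w8=0 w5=0 w3=1 w7=1 clk=0
t0.Δ1 w2=1 w9=0 w10=0 w8=0 w5=0 w3=1 w7=1 clk=1
t0.Δ2 w2=0 w9=0 w10=0 w8=0 w5=0 w3=1 w7=1 clk=1
t0.Δ3 w2=0 w9=0 w10=0 w8=0 w5=0 w3=1 w7=0 clk=1
t1.Δ0 w2=0 w9=0 w10=0 w8=0 w5=0 w3=1 w7=0 clk=1
t1.Δ1 w2=0 w9=0 w10=0 w8=0 w5=1 w3=1 w7=0 clk=0
t1.Δ2 w2=0 w9=0 w10=0 w8=0 w5=1 w3=1 w7=1 clk=0
t2.Δ0 w2=0 w9=0 w10=0 w8=0 w5=1 w3=1 w7=1 clk=0
t2.Δ1 w2=0 w9=0 w10=0 w8=0 w5=1 w3=1 w7=1 clk=1
t3.Δ0 w2=0 w9=0 w10=0 w8=0 w5=1 w3=1 w7=1 clk=1
t3.Δ1 w2=0 w9=0 w10=0 w8=0 w5=1 w3=1 w7=1 clk=0
t4.Δ0 w2=0 w9=0 w10=0 w8=0 w5=1 w3=1 w7=1 clk=0
t4.Δ1 w2=0 w9=0 w10=0 w8=0 w5=1 w3=1 w7=1 clk=1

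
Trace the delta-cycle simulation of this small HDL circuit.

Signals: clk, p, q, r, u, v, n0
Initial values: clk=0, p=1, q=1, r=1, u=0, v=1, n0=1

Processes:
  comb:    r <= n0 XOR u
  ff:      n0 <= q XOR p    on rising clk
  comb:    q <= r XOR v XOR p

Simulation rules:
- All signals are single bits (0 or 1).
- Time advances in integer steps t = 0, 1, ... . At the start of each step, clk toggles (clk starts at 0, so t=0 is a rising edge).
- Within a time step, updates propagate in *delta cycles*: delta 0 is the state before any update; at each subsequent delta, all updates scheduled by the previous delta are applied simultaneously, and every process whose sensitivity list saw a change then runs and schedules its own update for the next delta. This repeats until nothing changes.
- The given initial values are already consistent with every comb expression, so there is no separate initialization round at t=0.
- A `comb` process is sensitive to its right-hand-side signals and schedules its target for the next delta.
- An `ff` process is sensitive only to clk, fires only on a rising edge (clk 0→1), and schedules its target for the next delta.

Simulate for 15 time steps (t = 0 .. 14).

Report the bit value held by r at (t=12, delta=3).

t0.Δ0 n0=1 clk=0 r=1 q=1 v=1 p=1 u=0
t0.Δ1 n0=1 clk=1 r=1 q=1 v=1 p=1 u=0
t0.Δ2 n0=0 clk=1 r=1 q=1 v=1 p=1 u=0
t0.Δ3 n0=0 clk=1 r=0 q=1 v=1 p=1 u=0
t0.Δ4 n0=0 clk=1 r=0 q=0 v=1 p=1 u=0
t1.Δ0 n0=0 clk=1 r=0 q=0 v=1 p=1 u=0
t1.Δ1 n0=0 clk=0 r=0 q=0 v=1 p=1 u=0
t2.Δ0 n0=0 clk=0 r=0 q=0 v=1 p=1 u=0
t2.Δ1 n0=0 clk=1 r=0 q=0 v=1 p=1 u=0
t2.Δ2 n0=1 clk=1 r=0 q=0 v=1 p=1 u=0
t2.Δ3 n0=1 clk=1 r=1 q=0 v=1 p=1 u=0
t2.Δ4 n0=1 clk=1 r=1 q=1 v=1 p=1 u=0
t3.Δ0 n0=1 clk=1 r=1 q=1 v=1 p=1 u=0
t3.Δ1 n0=1 clk=0 r=1 q=1 v=1 p=1 u=0
t4.Δ0 n0=1 clk=0 r=1 q=1 v=1 p=1 u=0
t4.Δ1 n0=1 clk=1 r=1 q=1 v=1 p=1 u=0
t4.Δ2 n0=0 clk=1 r=1 q=1 v=1 p=1 u=0
t4.Δ3 n0=0 clk=1 r=0 q=1 v=1 p=1 u=0
t4.Δ4 n0=0 clk=1 r=0 q=0 v=1 p=1 u=0
t5.Δ0 n0=0 clk=1 r=0 q=0 v=1 p=1 u=0
t5.Δ1 n0=0 clk=0 r=0 q=0 v=1 p=1 u=0
t6.Δ0 n0=0 clk=0 r=0 q=0 v=1 p=1 u=0
t6.Δ1 n0=0 clk=1 r=0 q=0 v=1 p=1 u=0
t6.Δ2 n0=1 clk=1 r=0 q=0 v=1 p=1 u=0
t6.Δ3 n0=1 clk=1 r=1 q=0 v=1 p=1 u=0
t6.Δ4 n0=1 clk=1 r=1 q=1 v=1 p=1 u=0
t7.Δ0 n0=1 clk=1 r=1 q=1 v=1 p=1 u=0
t7.Δ1 n0=1 clk=0 r=1 q=1 v=1 p=1 u=0
t8.Δ0 n0=1 clk=0 r=1 q=1 v=1 p=1 u=0
t8.Δ1 n0=1 clk=1 r=1 q=1 v=1 p=1 u=0
t8.Δ2 n0=0 clk=1 r=1 q=1 v=1 p=1 u=0
t8.Δ3 n0=0 clk=1 r=0 q=1 v=1 p=1 u=0
t8.Δ4 n0=0 clk=1 r=0 q=0 v=1 p=1 u=0
t9.Δ0 n0=0 clk=1 r=0 q=0 v=1 p=1 u=0
t9.Δ1 n0=0 clk=0 r=0 q=0 v=1 p=1 u=0
t10.Δ0 n0=0 clk=0 r=0 q=0 v=1 p=1 u=0
t10.Δ1 n0=0 clk=1 r=0 q=0 v=1 p=1 u=0
t10.Δ2 n0=1 clk=1 r=0 q=0 v=1 p=1 u=0
t10.Δ3 n0=1 clk=1 r=1 q=0 v=1 p=1 u=0
t10.Δ4 n0=1 clk=1 r=1 q=1 v=1 p=1 u=0
t11.Δ0 n0=1 clk=1 r=1 q=1 v=1 p=1 u=0
t11.Δ1 n0=1 clk=0 r=1 q=1 v=1 p=1 u=0
t12.Δ0 n0=1 clk=0 r=1 q=1 v=1 p=1 u=0
t12.Δ1 n0=1 clk=1 r=1 q=1 v=1 p=1 u=0
t12.Δ2 n0=0 clk=1 r=1 q=1 v=1 p=1 u=0
t12.Δ3 n0=0 clk=1 r=0 q=1 v=1 p=1 u=0
t12.Δ4 n0=0 clk=1 r=0 q=0 v=1 p=1 u=0
t13.Δ0 n0=0 clk=1 r=0 q=0 v=1 p=1 u=0
t13.Δ1 n0=0 clk=0 r=0 q=0 v=1 p=1 u=0
t14.Δ0 n0=0 clk=0 r=0 q=0 v=1 p=1 u=0
t14.Δ1 n0=0 clk=1 r=0 q=0 v=1 p=1 u=0
t14.Δ2 n0=1 clk=1 r=0 q=0 v=1 p=1 u=0
t14.Δ3 n0=1 clk=1 r=1 q=0 v=1 p=1 u=0
t14.Δ4 n0=1 clk=1 r=1 q=1 v=1 p=1 u=0

0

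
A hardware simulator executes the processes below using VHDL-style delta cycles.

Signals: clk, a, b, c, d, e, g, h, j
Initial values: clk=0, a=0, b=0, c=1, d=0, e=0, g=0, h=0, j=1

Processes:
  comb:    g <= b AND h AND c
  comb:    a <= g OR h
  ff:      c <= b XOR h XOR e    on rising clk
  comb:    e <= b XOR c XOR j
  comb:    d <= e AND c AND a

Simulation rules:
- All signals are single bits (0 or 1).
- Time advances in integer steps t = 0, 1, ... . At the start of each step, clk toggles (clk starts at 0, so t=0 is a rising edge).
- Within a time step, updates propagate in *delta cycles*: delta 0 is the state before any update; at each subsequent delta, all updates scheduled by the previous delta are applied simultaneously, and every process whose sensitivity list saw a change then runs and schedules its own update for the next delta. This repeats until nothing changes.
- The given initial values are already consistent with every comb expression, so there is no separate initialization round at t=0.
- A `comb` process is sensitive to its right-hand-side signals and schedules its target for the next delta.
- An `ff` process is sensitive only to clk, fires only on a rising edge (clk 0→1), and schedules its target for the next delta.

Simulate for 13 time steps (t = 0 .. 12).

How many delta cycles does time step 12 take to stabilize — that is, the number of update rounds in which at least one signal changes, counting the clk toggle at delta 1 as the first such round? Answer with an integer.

t=0 Δ0: a=0 d=0 g=0 c=1 j=1 e=0 h=0 clk=0 b=0
  Δ1: clk:0→1
  Δ2: c:1→0
  Δ3: e:0→1
  (3Δ to stable)
t=1 Δ0: a=0 d=0 g=0 c=0 j=1 e=1 h=0 clk=1 b=0
  Δ1: clk:1→0
  (1Δ to stable)
t=2 Δ0: a=0 d=0 g=0 c=0 j=1 e=1 h=0 clk=0 b=0
  Δ1: clk:0→1
  Δ2: c:0→1
  Δ3: e:1→0
  (3Δ to stable)
t=3 Δ0: a=0 d=0 g=0 c=1 j=1 e=0 h=0 clk=1 b=0
  Δ1: clk:1→0
  (1Δ to stable)
t=4 Δ0: a=0 d=0 g=0 c=1 j=1 e=0 h=0 clk=0 b=0
  Δ1: clk:0→1
  Δ2: c:1→0
  Δ3: e:0→1
  (3Δ to stable)
t=5 Δ0: a=0 d=0 g=0 c=0 j=1 e=1 h=0 clk=1 b=0
  Δ1: clk:1→0
  (1Δ to stable)
t=6 Δ0: a=0 d=0 g=0 c=0 j=1 e=1 h=0 clk=0 b=0
  Δ1: clk:0→1
  Δ2: c:0→1
  Δ3: e:1→0
  (3Δ to stable)
t=7 Δ0: a=0 d=0 g=0 c=1 j=1 e=0 h=0 clk=1 b=0
  Δ1: clk:1→0
  (1Δ to stable)
t=8 Δ0: a=0 d=0 g=0 c=1 j=1 e=0 h=0 clk=0 b=0
  Δ1: clk:0→1
  Δ2: c:1→0
  Δ3: e:0→1
  (3Δ to stable)
t=9 Δ0: a=0 d=0 g=0 c=0 j=1 e=1 h=0 clk=1 b=0
  Δ1: clk:1→0
  (1Δ to stable)
t=10 Δ0: a=0 d=0 g=0 c=0 j=1 e=1 h=0 clk=0 b=0
  Δ1: clk:0→1
  Δ2: c:0→1
  Δ3: e:1→0
  (3Δ to stable)
t=11 Δ0: a=0 d=0 g=0 c=1 j=1 e=0 h=0 clk=1 b=0
  Δ1: clk:1→0
  (1Δ to stable)
t=12 Δ0: a=0 d=0 g=0 c=1 j=1 e=0 h=0 clk=0 b=0
  Δ1: clk:0→1
  Δ2: c:1→0
  Δ3: e:0→1
  (3Δ to stable)

3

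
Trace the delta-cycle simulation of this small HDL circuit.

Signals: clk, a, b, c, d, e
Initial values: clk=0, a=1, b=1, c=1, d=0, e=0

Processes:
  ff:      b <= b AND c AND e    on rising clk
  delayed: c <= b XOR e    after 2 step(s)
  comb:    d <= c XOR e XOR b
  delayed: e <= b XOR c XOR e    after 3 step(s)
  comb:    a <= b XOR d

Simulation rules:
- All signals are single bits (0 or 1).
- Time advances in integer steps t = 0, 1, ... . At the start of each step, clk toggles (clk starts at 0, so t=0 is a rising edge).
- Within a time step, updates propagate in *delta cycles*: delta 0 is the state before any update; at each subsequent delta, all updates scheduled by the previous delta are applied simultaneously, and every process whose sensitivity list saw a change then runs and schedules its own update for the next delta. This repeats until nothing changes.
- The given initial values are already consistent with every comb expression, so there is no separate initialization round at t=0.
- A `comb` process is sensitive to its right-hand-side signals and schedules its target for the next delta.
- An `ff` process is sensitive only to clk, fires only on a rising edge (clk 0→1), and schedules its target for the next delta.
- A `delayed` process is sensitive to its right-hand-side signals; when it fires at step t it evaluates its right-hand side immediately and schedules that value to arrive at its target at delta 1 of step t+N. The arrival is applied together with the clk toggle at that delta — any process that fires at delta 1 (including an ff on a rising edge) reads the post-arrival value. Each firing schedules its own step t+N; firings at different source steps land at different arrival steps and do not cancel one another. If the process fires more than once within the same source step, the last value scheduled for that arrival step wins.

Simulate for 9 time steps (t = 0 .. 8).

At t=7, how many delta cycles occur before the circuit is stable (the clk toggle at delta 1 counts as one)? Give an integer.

3

[bits: a,d,e,c,b,clk]
t=0: Δ0=100110 Δ1=100111 Δ2=100101 Δ3=010101 Δ4=110101 | 4Δ
t=1: Δ0=110101 Δ1=110100 | 1Δ
t=2: Δ0=110100 Δ1=110001 Δ2=100001 Δ3=000001 | 3Δ
t=3: Δ0=000001 Δ1=001000 Δ2=011000 Δ3=111000 | 3Δ
t=4: Δ0=111000 Δ1=111001 | 1Δ
t=5: Δ0=111001 Δ1=110100 | 1Δ
t=6: Δ0=110100 Δ1=111101 Δ2=101101 Δ3=001101 | 3Δ
t=7: Δ0=001101 Δ1=001000 Δ2=011000 Δ3=111000 | 3Δ
t=8: Δ0=111000 Δ1=111101 Δ2=101101 Δ3=001101 | 3Δ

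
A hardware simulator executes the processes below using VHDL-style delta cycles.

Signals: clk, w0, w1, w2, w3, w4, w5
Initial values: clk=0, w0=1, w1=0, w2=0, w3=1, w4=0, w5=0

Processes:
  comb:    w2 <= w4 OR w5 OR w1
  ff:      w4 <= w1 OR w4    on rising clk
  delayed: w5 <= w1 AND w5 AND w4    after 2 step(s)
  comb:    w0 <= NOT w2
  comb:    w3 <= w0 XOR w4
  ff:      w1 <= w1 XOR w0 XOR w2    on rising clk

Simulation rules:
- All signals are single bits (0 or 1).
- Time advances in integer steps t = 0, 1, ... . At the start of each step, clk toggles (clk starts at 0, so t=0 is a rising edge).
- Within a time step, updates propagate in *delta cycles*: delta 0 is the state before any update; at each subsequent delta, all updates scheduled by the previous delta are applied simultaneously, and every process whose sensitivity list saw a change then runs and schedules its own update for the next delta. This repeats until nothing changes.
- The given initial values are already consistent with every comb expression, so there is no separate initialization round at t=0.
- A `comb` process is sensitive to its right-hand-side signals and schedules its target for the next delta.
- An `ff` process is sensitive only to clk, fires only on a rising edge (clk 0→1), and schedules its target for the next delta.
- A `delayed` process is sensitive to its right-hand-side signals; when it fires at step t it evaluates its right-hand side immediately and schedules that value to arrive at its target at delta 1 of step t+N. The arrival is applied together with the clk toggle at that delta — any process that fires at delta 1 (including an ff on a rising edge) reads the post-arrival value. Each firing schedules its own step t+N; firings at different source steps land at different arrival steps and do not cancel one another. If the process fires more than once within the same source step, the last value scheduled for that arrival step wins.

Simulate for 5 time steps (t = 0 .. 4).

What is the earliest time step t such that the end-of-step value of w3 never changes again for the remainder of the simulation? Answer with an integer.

[bits: w3,w4,w2,clk,w5,w1,w0]
t=0: Δ0=1000001 Δ1=1001001 Δ2=1001011 Δ3=1011011 Δ4=1011010 Δ5=0011010 | 5Δ
t=1: Δ0=0011010 Δ1=0010010 | 1Δ
t=2: Δ0=0010010 Δ1=0011010 Δ2=0111000 Δ3=1111000 | 3Δ
t=3: Δ0=1111000 Δ1=1110000 | 1Δ
t=4: Δ0=1110000 Δ1=1111000 Δ2=1111010 | 2Δ

2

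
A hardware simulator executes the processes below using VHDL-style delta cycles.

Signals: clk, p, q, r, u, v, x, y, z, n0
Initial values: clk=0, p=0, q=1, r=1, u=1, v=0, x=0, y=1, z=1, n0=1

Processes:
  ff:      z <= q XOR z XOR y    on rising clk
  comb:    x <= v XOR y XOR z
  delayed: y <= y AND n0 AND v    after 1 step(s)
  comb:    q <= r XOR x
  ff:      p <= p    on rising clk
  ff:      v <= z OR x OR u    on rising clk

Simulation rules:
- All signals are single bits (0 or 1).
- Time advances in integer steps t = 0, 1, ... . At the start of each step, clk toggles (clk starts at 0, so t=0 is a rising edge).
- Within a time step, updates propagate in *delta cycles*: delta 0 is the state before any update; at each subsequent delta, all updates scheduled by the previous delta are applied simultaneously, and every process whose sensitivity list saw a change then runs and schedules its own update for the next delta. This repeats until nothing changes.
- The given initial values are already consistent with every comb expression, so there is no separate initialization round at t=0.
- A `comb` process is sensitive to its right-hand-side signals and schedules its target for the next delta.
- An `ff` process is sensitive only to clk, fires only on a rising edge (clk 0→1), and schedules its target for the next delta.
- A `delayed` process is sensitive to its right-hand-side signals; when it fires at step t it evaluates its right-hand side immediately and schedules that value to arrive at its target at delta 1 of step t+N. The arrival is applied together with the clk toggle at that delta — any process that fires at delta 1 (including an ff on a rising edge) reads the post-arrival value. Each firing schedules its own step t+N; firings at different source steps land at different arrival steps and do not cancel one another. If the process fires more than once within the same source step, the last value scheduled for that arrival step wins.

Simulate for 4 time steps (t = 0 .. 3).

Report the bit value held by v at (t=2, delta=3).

1

t=0 Δ0: p=0 v=0 clk=0 u=1 r=1 z=1 n0=1 q=1 x=0 y=1
  Δ1: clk:0→1
  Δ2: v:0→1
  Δ3: x:0→1
  Δ4: q:1→0
  (4Δ to stable)
t=1 Δ0: p=0 v=1 clk=1 u=1 r=1 z=1 n0=1 q=0 x=1 y=1
  Δ1: clk:1→0
  (1Δ to stable)
t=2 Δ0: p=0 v=1 clk=0 u=1 r=1 z=1 n0=1 q=0 x=1 y=1
  Δ1: clk:0→1
  Δ2: z:1→0
  Δ3: x:1→0
  Δ4: q:0→1
  (4Δ to stable)
t=3 Δ0: p=0 v=1 clk=1 u=1 r=1 z=0 n0=1 q=1 x=0 y=1
  Δ1: clk:1→0
  (1Δ to stable)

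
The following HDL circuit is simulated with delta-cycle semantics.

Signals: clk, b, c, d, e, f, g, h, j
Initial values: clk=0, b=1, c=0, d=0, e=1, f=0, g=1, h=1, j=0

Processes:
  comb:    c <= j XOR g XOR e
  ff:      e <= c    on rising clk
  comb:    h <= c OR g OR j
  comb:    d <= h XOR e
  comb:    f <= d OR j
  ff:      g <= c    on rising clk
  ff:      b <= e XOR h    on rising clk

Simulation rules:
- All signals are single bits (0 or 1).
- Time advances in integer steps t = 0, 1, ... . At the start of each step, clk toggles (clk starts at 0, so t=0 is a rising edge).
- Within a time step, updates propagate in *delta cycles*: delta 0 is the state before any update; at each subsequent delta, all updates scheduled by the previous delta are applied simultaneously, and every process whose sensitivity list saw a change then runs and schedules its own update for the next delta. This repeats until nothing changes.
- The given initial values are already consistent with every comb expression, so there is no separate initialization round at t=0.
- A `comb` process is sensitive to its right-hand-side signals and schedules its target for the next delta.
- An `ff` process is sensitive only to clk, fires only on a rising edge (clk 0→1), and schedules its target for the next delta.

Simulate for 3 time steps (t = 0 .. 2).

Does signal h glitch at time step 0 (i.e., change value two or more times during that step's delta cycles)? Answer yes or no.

[bits: j,c,f,g,h,e,clk,d,b]
t=0: Δ0=000111001 Δ1=000111101 Δ2=000010100 Δ3=000000110 Δ4=001000100 Δ5=000000100 | 5Δ
t=1: Δ0=000000100 Δ1=000000000 | 1Δ
t=2: Δ0=000000000 Δ1=000000100 | 1Δ

no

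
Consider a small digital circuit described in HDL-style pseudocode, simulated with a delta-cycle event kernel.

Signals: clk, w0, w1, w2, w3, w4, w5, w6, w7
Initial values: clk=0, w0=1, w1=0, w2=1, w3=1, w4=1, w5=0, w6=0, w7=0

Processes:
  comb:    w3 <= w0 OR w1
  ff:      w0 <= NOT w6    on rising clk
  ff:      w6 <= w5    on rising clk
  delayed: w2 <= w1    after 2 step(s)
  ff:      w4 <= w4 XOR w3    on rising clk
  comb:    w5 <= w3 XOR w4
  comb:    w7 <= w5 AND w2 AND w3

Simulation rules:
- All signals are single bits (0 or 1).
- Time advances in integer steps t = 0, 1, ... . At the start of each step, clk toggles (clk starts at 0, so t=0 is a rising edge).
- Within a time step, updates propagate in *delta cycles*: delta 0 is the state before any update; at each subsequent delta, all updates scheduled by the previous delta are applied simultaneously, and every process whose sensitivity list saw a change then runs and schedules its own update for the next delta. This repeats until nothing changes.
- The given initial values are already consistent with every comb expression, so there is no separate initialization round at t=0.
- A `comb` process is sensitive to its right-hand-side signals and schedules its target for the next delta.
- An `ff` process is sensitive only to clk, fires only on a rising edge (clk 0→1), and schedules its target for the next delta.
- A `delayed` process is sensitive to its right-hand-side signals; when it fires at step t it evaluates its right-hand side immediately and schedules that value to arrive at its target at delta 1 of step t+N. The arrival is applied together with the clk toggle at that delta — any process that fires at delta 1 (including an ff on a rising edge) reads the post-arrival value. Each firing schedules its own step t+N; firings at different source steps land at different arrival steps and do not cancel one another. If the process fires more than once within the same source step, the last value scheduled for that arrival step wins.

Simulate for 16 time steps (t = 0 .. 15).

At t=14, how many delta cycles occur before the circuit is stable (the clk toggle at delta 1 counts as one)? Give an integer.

t=0 Δ0: w6=0 w0=1 w5=0 clk=0 w7=0 w1=0 w2=1 w3=1 w4=1
  Δ1: clk:0→1
  Δ2: w4:1→0
  Δ3: w5:0→1
  Δ4: w7:0→1
  (4Δ to stable)
t=1 Δ0: w6=0 w0=1 w5=1 clk=1 w7=1 w1=0 w2=1 w3=1 w4=0
  Δ1: clk:1→0
  (1Δ to stable)
t=2 Δ0: w6=0 w0=1 w5=1 clk=0 w7=1 w1=0 w2=1 w3=1 w4=0
  Δ1: clk:0→1
  Δ2: w6:0→1, w4:0→1
  Δ3: w5:1→0
  Δ4: w7:1→0
  (4Δ to stable)
t=3 Δ0: w6=1 w0=1 w5=0 clk=1 w7=0 w1=0 w2=1 w3=1 w4=1
  Δ1: clk:1→0
  (1Δ to stable)
t=4 Δ0: w6=1 w0=1 w5=0 clk=0 w7=0 w1=0 w2=1 w3=1 w4=1
  Δ1: clk:0→1
  Δ2: w6:1→0, w0:1→0, w4:1→0
  Δ3: w5:0→1, w3:1→0
  Δ4: w5:1→0
  (4Δ to stable)
t=5 Δ0: w6=0 w0=0 w5=0 clk=1 w7=0 w1=0 w2=1 w3=0 w4=0
  Δ1: clk:1→0
  (1Δ to stable)
t=6 Δ0: w6=0 w0=0 w5=0 clk=0 w7=0 w1=0 w2=1 w3=0 w4=0
  Δ1: clk:0→1
  Δ2: w0:0→1
  Δ3: w3:0→1
  Δ4: w5:0→1
  Δ5: w7:0→1
  (5Δ to stable)
t=7 Δ0: w6=0 w0=1 w5=1 clk=1 w7=1 w1=0 w2=1 w3=1 w4=0
  Δ1: clk:1→0
  (1Δ to stable)
t=8 Δ0: w6=0 w0=1 w5=1 clk=0 w7=1 w1=0 w2=1 w3=1 w4=0
  Δ1: clk:0→1
  Δ2: w6:0→1, w4:0→1
  Δ3: w5:1→0
  Δ4: w7:1→0
  (4Δ to stable)
t=9 Δ0: w6=1 w0=1 w5=0 clk=1 w7=0 w1=0 w2=1 w3=1 w4=1
  Δ1: clk:1→0
  (1Δ to stable)
t=10 Δ0: w6=1 w0=1 w5=0 clk=0 w7=0 w1=0 w2=1 w3=1 w4=1
  Δ1: clk:0→1
  Δ2: w6:1→0, w0:1→0, w4:1→0
  Δ3: w5:0→1, w3:1→0
  Δ4: w5:1→0
  (4Δ to stable)
t=11 Δ0: w6=0 w0=0 w5=0 clk=1 w7=0 w1=0 w2=1 w3=0 w4=0
  Δ1: clk:1→0
  (1Δ to stable)
t=12 Δ0: w6=0 w0=0 w5=0 clk=0 w7=0 w1=0 w2=1 w3=0 w4=0
  Δ1: clk:0→1
  Δ2: w0:0→1
  Δ3: w3:0→1
  Δ4: w5:0→1
  Δ5: w7:0→1
  (5Δ to stable)
t=13 Δ0: w6=0 w0=1 w5=1 clk=1 w7=1 w1=0 w2=1 w3=1 w4=0
  Δ1: clk:1→0
  (1Δ to stable)
t=14 Δ0: w6=0 w0=1 w5=1 clk=0 w7=1 w1=0 w2=1 w3=1 w4=0
  Δ1: clk:0→1
  Δ2: w6:0→1, w4:0→1
  Δ3: w5:1→0
  Δ4: w7:1→0
  (4Δ to stable)
t=15 Δ0: w6=1 w0=1 w5=0 clk=1 w7=0 w1=0 w2=1 w3=1 w4=1
  Δ1: clk:1→0
  (1Δ to stable)

4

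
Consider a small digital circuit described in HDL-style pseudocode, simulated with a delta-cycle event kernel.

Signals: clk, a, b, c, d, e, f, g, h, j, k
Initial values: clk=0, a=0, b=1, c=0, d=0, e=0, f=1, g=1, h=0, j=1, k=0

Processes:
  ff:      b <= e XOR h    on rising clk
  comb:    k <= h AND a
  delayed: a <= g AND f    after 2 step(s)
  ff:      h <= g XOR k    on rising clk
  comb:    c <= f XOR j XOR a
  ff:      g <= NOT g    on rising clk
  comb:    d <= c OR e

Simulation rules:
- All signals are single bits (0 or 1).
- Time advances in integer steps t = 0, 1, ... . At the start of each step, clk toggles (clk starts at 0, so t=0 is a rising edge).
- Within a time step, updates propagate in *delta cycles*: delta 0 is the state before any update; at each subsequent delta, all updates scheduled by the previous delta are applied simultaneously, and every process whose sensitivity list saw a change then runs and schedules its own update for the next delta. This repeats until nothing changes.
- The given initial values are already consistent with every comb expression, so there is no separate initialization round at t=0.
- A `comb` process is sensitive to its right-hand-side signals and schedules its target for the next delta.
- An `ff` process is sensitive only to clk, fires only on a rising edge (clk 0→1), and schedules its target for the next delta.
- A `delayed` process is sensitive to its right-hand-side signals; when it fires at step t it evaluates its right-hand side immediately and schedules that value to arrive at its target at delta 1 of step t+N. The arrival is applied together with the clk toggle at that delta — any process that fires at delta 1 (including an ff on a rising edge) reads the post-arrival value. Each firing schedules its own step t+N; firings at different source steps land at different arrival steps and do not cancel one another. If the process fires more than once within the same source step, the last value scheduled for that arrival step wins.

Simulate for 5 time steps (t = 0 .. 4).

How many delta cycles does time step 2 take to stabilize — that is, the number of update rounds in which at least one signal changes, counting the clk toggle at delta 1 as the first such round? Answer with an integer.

[bits: a,clk,e,j,b,g,k,d,c,f,h]
t=0: Δ0=00011100010 Δ1=01011100010 Δ2=01010000011 | 2Δ
t=1: Δ0=01010000011 Δ1=00010000011 | 1Δ
t=2: Δ0=00010000011 Δ1=01010000011 Δ2=01011100010 | 2Δ
t=3: Δ0=01011100010 Δ1=00011100010 | 1Δ
t=4: Δ0=00011100010 Δ1=11011100010 Δ2=11010000111 Δ3=11010011111 | 3Δ

2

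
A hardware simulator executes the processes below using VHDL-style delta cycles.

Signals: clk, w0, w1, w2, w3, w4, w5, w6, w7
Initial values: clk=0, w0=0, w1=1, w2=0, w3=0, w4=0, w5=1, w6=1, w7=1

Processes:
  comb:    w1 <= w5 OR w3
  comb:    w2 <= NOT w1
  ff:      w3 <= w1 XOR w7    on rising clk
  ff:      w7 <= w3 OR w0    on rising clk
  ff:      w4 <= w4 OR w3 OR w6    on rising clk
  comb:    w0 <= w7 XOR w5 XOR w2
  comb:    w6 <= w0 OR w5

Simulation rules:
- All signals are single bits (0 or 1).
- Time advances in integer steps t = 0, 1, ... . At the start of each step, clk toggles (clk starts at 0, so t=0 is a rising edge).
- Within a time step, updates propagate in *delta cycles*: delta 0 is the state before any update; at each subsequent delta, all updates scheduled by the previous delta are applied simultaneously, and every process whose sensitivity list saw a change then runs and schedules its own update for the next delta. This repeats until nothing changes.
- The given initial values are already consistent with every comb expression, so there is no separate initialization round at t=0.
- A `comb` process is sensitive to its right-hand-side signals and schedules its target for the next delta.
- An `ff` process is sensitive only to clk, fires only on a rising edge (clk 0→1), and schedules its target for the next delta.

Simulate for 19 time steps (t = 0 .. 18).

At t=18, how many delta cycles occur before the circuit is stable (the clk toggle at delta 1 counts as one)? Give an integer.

t=0 Δ0: w5=1 clk=0 w6=1 w0=0 w1=1 w3=0 w2=0 w4=0 w7=1
  Δ1: clk:0→1
  Δ2: w4:0→1, w7:1→0
  Δ3: w0:0→1
  (3Δ to stable)
t=1 Δ0: w5=1 clk=1 w6=1 w0=1 w1=1 w3=0 w2=0 w4=1 w7=0
  Δ1: clk:1→0
  (1Δ to stable)
t=2 Δ0: w5=1 clk=0 w6=1 w0=1 w1=1 w3=0 w2=0 w4=1 w7=0
  Δ1: clk:0→1
  Δ2: w3:0→1, w7:0→1
  Δ3: w0:1→0
  (3Δ to stable)
t=3 Δ0: w5=1 clk=1 w6=1 w0=0 w1=1 w3=1 w2=0 w4=1 w7=1
  Δ1: clk:1→0
  (1Δ to stable)
t=4 Δ0: w5=1 clk=0 w6=1 w0=0 w1=1 w3=1 w2=0 w4=1 w7=1
  Δ1: clk:0→1
  Δ2: w3:1→0
  (2Δ to stable)
t=5 Δ0: w5=1 clk=1 w6=1 w0=0 w1=1 w3=0 w2=0 w4=1 w7=1
  Δ1: clk:1→0
  (1Δ to stable)
t=6 Δ0: w5=1 clk=0 w6=1 w0=0 w1=1 w3=0 w2=0 w4=1 w7=1
  Δ1: clk:0→1
  Δ2: w7:1→0
  Δ3: w0:0→1
  (3Δ to stable)
t=7 Δ0: w5=1 clk=1 w6=1 w0=1 w1=1 w3=0 w2=0 w4=1 w7=0
  Δ1: clk:1→0
  (1Δ to stable)
t=8 Δ0: w5=1 clk=0 w6=1 w0=1 w1=1 w3=0 w2=0 w4=1 w7=0
  Δ1: clk:0→1
  Δ2: w3:0→1, w7:0→1
  Δ3: w0:1→0
  (3Δ to stable)
t=9 Δ0: w5=1 clk=1 w6=1 w0=0 w1=1 w3=1 w2=0 w4=1 w7=1
  Δ1: clk:1→0
  (1Δ to stable)
t=10 Δ0: w5=1 clk=0 w6=1 w0=0 w1=1 w3=1 w2=0 w4=1 w7=1
  Δ1: clk:0→1
  Δ2: w3:1→0
  (2Δ to stable)
t=11 Δ0: w5=1 clk=1 w6=1 w0=0 w1=1 w3=0 w2=0 w4=1 w7=1
  Δ1: clk:1→0
  (1Δ to stable)
t=12 Δ0: w5=1 clk=0 w6=1 w0=0 w1=1 w3=0 w2=0 w4=1 w7=1
  Δ1: clk:0→1
  Δ2: w7:1→0
  Δ3: w0:0→1
  (3Δ to stable)
t=13 Δ0: w5=1 clk=1 w6=1 w0=1 w1=1 w3=0 w2=0 w4=1 w7=0
  Δ1: clk:1→0
  (1Δ to stable)
t=14 Δ0: w5=1 clk=0 w6=1 w0=1 w1=1 w3=0 w2=0 w4=1 w7=0
  Δ1: clk:0→1
  Δ2: w3:0→1, w7:0→1
  Δ3: w0:1→0
  (3Δ to stable)
t=15 Δ0: w5=1 clk=1 w6=1 w0=0 w1=1 w3=1 w2=0 w4=1 w7=1
  Δ1: clk:1→0
  (1Δ to stable)
t=16 Δ0: w5=1 clk=0 w6=1 w0=0 w1=1 w3=1 w2=0 w4=1 w7=1
  Δ1: clk:0→1
  Δ2: w3:1→0
  (2Δ to stable)
t=17 Δ0: w5=1 clk=1 w6=1 w0=0 w1=1 w3=0 w2=0 w4=1 w7=1
  Δ1: clk:1→0
  (1Δ to stable)
t=18 Δ0: w5=1 clk=0 w6=1 w0=0 w1=1 w3=0 w2=0 w4=1 w7=1
  Δ1: clk:0→1
  Δ2: w7:1→0
  Δ3: w0:0→1
  (3Δ to stable)

3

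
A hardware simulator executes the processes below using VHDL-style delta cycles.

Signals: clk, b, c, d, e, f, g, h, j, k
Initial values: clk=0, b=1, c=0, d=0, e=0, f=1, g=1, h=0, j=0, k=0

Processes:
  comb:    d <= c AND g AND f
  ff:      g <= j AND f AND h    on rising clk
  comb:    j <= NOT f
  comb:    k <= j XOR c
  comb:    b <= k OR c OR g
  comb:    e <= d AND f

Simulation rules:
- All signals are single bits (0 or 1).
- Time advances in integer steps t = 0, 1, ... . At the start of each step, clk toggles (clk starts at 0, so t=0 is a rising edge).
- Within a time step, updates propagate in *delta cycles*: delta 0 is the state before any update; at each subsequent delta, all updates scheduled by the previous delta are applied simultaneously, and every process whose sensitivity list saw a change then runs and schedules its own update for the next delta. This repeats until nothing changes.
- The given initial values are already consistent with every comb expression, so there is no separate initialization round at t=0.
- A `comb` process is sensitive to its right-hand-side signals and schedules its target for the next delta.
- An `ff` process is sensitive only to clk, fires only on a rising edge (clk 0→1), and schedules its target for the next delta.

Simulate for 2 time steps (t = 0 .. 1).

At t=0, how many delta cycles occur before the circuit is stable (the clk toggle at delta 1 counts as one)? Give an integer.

[bits: e,k,d,g,f,c,h,clk,b,j]
t=0: Δ0=0001100010 Δ1=0001100110 Δ2=0000100110 Δ3=0000100100 | 3Δ
t=1: Δ0=0000100100 Δ1=0000100000 | 1Δ

3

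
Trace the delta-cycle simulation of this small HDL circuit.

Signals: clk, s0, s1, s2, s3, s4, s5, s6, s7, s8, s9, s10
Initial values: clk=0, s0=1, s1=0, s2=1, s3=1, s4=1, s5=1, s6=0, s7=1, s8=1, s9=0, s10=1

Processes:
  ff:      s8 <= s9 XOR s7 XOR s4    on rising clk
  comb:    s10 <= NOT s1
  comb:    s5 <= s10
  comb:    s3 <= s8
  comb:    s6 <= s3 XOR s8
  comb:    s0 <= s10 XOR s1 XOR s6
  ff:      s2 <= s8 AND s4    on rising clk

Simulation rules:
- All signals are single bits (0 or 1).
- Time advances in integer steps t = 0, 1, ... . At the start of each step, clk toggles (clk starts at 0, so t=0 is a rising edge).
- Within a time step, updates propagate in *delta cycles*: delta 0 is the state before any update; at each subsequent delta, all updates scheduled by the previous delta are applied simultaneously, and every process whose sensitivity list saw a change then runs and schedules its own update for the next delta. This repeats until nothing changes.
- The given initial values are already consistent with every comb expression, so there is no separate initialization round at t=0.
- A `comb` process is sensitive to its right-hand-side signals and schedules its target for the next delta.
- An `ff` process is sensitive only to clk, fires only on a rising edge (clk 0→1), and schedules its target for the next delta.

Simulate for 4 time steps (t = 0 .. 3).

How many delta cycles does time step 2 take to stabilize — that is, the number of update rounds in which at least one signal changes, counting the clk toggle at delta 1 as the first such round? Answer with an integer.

2

t0.Δ0 s8=1 s7=1 s4=1 s9=0 s3=1 clk=0 s5=1 s10=1 s6=0 s0=1 s1=0 s2=1
t0.Δ1 s8=1 s7=1 s4=1 s9=0 s3=1 clk=1 s5=1 s10=1 s6=0 s0=1 s1=0 s2=1
t0.Δ2 s8=0 s7=1 s4=1 s9=0 s3=1 clk=1 s5=1 s10=1 s6=0 s0=1 s1=0 s2=1
t0.Δ3 s8=0 s7=1 s4=1 s9=0 s3=0 clk=1 s5=1 s10=1 s6=1 s0=1 s1=0 s2=1
t0.Δ4 s8=0 s7=1 s4=1 s9=0 s3=0 clk=1 s5=1 s10=1 s6=0 s0=0 s1=0 s2=1
t0.Δ5 s8=0 s7=1 s4=1 s9=0 s3=0 clk=1 s5=1 s10=1 s6=0 s0=1 s1=0 s2=1
t1.Δ0 s8=0 s7=1 s4=1 s9=0 s3=0 clk=1 s5=1 s10=1 s6=0 s0=1 s1=0 s2=1
t1.Δ1 s8=0 s7=1 s4=1 s9=0 s3=0 clk=0 s5=1 s10=1 s6=0 s0=1 s1=0 s2=1
t2.Δ0 s8=0 s7=1 s4=1 s9=0 s3=0 clk=0 s5=1 s10=1 s6=0 s0=1 s1=0 s2=1
t2.Δ1 s8=0 s7=1 s4=1 s9=0 s3=0 clk=1 s5=1 s10=1 s6=0 s0=1 s1=0 s2=1
t2.Δ2 s8=0 s7=1 s4=1 s9=0 s3=0 clk=1 s5=1 s10=1 s6=0 s0=1 s1=0 s2=0
t3.Δ0 s8=0 s7=1 s4=1 s9=0 s3=0 clk=1 s5=1 s10=1 s6=0 s0=1 s1=0 s2=0
t3.Δ1 s8=0 s7=1 s4=1 s9=0 s3=0 clk=0 s5=1 s10=1 s6=0 s0=1 s1=0 s2=0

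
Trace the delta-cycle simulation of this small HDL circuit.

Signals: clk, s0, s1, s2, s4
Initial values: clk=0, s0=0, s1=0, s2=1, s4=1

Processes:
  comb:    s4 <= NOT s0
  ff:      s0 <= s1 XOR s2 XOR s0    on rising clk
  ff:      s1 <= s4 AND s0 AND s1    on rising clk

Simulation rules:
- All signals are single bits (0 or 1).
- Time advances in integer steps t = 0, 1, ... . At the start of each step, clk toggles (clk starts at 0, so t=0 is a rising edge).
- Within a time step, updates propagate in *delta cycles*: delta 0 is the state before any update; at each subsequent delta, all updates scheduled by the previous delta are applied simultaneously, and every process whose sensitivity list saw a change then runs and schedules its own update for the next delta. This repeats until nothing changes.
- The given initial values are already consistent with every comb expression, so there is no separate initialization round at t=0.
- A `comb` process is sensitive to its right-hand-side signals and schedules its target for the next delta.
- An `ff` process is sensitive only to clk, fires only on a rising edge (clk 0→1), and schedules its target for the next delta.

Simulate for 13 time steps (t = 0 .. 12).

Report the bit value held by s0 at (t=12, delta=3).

t=0 Δ0: s4=1 s1=0 s0=0 clk=0 s2=1
  Δ1: clk:0→1
  Δ2: s0:0→1
  Δ3: s4:1→0
  (3Δ to stable)
t=1 Δ0: s4=0 s1=0 s0=1 clk=1 s2=1
  Δ1: clk:1→0
  (1Δ to stable)
t=2 Δ0: s4=0 s1=0 s0=1 clk=0 s2=1
  Δ1: clk:0→1
  Δ2: s0:1→0
  Δ3: s4:0→1
  (3Δ to stable)
t=3 Δ0: s4=1 s1=0 s0=0 clk=1 s2=1
  Δ1: clk:1→0
  (1Δ to stable)
t=4 Δ0: s4=1 s1=0 s0=0 clk=0 s2=1
  Δ1: clk:0→1
  Δ2: s0:0→1
  Δ3: s4:1→0
  (3Δ to stable)
t=5 Δ0: s4=0 s1=0 s0=1 clk=1 s2=1
  Δ1: clk:1→0
  (1Δ to stable)
t=6 Δ0: s4=0 s1=0 s0=1 clk=0 s2=1
  Δ1: clk:0→1
  Δ2: s0:1→0
  Δ3: s4:0→1
  (3Δ to stable)
t=7 Δ0: s4=1 s1=0 s0=0 clk=1 s2=1
  Δ1: clk:1→0
  (1Δ to stable)
t=8 Δ0: s4=1 s1=0 s0=0 clk=0 s2=1
  Δ1: clk:0→1
  Δ2: s0:0→1
  Δ3: s4:1→0
  (3Δ to stable)
t=9 Δ0: s4=0 s1=0 s0=1 clk=1 s2=1
  Δ1: clk:1→0
  (1Δ to stable)
t=10 Δ0: s4=0 s1=0 s0=1 clk=0 s2=1
  Δ1: clk:0→1
  Δ2: s0:1→0
  Δ3: s4:0→1
  (3Δ to stable)
t=11 Δ0: s4=1 s1=0 s0=0 clk=1 s2=1
  Δ1: clk:1→0
  (1Δ to stable)
t=12 Δ0: s4=1 s1=0 s0=0 clk=0 s2=1
  Δ1: clk:0→1
  Δ2: s0:0→1
  Δ3: s4:1→0
  (3Δ to stable)

1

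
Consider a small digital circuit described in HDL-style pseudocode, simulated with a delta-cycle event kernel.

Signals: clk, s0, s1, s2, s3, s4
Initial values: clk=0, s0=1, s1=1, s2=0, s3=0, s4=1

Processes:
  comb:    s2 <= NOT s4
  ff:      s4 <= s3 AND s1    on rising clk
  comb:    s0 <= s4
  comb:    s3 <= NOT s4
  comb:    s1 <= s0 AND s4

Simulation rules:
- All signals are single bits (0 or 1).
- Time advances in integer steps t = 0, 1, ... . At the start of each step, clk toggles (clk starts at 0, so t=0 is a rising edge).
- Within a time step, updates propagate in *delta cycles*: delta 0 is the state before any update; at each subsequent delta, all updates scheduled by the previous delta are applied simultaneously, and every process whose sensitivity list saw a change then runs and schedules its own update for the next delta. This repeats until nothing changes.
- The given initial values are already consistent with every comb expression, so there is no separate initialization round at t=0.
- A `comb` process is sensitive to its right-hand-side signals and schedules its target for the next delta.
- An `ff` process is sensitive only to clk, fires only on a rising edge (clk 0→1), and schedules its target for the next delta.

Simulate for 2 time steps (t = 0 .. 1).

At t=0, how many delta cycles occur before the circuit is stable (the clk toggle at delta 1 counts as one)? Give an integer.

t=0 Δ0: s0=1 s1=1 s2=0 s4=1 s3=0 clk=0
  Δ1: clk:0→1
  Δ2: s4:1→0
  Δ3: s0:1→0, s1:1→0, s2:0→1, s3:0→1
  (3Δ to stable)
t=1 Δ0: s0=0 s1=0 s2=1 s4=0 s3=1 clk=1
  Δ1: clk:1→0
  (1Δ to stable)

3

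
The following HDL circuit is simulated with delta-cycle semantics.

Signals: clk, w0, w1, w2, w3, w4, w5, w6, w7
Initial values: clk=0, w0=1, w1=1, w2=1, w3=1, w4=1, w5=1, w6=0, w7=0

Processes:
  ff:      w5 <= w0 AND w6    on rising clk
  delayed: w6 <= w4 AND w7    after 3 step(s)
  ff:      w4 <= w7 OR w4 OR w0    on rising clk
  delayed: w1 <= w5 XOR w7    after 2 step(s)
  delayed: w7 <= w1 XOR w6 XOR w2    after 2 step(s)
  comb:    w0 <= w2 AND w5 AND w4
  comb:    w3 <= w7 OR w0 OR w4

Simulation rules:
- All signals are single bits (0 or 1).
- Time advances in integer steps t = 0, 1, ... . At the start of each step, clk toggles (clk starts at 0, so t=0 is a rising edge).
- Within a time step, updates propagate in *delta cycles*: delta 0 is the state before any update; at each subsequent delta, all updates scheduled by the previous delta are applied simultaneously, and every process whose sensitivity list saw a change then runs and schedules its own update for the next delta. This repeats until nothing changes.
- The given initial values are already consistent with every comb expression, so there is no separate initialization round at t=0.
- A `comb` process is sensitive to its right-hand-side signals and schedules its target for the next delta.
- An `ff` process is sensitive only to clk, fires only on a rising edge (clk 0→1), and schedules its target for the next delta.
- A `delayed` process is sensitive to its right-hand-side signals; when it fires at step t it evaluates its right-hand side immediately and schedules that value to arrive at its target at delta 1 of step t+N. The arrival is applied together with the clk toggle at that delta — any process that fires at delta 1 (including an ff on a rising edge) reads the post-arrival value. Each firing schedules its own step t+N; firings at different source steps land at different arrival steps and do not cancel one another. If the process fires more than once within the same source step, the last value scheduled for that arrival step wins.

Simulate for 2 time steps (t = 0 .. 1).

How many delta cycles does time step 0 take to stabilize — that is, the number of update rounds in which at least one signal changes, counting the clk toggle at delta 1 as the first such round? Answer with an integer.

[bits: w2,w3,w6,w4,w1,w0,w5,w7,clk]
t=0: Δ0=110111100 Δ1=110111101 Δ2=110111001 Δ3=110110001 | 3Δ
t=1: Δ0=110110001 Δ1=110110000 | 1Δ

3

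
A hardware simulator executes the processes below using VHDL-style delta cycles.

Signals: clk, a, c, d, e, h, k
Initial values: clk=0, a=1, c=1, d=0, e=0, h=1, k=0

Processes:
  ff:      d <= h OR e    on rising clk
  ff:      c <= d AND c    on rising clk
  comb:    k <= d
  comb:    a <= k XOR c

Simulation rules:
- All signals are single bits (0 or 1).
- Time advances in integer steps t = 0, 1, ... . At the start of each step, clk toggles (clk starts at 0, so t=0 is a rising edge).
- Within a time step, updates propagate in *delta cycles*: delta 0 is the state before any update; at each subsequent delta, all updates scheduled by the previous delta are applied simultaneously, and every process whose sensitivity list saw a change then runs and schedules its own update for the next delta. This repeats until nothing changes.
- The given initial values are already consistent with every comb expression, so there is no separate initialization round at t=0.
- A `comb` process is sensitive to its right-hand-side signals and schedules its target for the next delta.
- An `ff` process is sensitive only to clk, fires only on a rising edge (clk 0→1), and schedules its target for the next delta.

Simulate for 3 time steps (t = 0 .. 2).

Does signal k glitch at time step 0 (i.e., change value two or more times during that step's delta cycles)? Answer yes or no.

no

t0.Δ0 d=0 h=1 clk=0 e=0 k=0 a=1 c=1
t0.Δ1 d=0 h=1 clk=1 e=0 k=0 a=1 c=1
t0.Δ2 d=1 h=1 clk=1 e=0 k=0 a=1 c=0
t0.Δ3 d=1 h=1 clk=1 e=0 k=1 a=0 c=0
t0.Δ4 d=1 h=1 clk=1 e=0 k=1 a=1 c=0
t1.Δ0 d=1 h=1 clk=1 e=0 k=1 a=1 c=0
t1.Δ1 d=1 h=1 clk=0 e=0 k=1 a=1 c=0
t2.Δ0 d=1 h=1 clk=0 e=0 k=1 a=1 c=0
t2.Δ1 d=1 h=1 clk=1 e=0 k=1 a=1 c=0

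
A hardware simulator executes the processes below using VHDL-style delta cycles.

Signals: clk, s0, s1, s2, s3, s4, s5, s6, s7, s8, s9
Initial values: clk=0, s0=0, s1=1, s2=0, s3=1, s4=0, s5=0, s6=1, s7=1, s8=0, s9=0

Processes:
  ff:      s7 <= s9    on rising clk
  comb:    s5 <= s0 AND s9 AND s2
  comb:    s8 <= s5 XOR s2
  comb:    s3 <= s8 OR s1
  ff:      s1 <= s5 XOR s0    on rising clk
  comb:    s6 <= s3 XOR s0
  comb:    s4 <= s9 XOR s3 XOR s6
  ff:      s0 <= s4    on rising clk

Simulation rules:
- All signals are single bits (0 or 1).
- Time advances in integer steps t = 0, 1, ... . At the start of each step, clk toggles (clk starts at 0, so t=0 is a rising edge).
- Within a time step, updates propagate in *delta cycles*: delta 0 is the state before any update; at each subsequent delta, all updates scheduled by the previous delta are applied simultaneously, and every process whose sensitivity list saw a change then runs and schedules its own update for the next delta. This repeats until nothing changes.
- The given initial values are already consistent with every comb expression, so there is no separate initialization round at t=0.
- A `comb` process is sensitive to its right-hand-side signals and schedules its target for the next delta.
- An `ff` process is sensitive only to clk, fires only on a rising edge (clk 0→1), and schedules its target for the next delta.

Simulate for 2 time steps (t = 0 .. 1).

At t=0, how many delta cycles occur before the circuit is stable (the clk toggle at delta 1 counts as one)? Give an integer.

t0.Δ0 s8=0 s3=1 s6=1 s9=0 s0=0 s4=0 s1=1 clk=0 s2=0 s7=1 s5=0
t0.Δ1 s8=0 s3=1 s6=1 s9=0 s0=0 s4=0 s1=1 clk=1 s2=0 s7=1 s5=0
t0.Δ2 s8=0 s3=1 s6=1 s9=0 s0=0 s4=0 s1=0 clk=1 s2=0 s7=0 s5=0
t0.Δ3 s8=0 s3=0 s6=1 s9=0 s0=0 s4=0 s1=0 clk=1 s2=0 s7=0 s5=0
t0.Δ4 s8=0 s3=0 s6=0 s9=0 s0=0 s4=1 s1=0 clk=1 s2=0 s7=0 s5=0
t0.Δ5 s8=0 s3=0 s6=0 s9=0 s0=0 s4=0 s1=0 clk=1 s2=0 s7=0 s5=0
t1.Δ0 s8=0 s3=0 s6=0 s9=0 s0=0 s4=0 s1=0 clk=1 s2=0 s7=0 s5=0
t1.Δ1 s8=0 s3=0 s6=0 s9=0 s0=0 s4=0 s1=0 clk=0 s2=0 s7=0 s5=0

5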